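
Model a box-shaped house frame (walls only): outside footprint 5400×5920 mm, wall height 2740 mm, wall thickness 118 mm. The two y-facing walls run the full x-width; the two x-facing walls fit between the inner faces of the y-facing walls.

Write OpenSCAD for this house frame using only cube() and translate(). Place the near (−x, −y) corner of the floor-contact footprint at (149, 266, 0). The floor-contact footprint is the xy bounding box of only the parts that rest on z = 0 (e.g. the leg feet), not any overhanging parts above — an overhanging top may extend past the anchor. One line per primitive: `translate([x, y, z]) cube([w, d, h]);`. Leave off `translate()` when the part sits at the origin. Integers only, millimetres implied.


translate([149, 266, 0]) cube([5400, 118, 2740]);
translate([149, 6068, 0]) cube([5400, 118, 2740]);
translate([149, 384, 0]) cube([118, 5684, 2740]);
translate([5431, 384, 0]) cube([118, 5684, 2740]);


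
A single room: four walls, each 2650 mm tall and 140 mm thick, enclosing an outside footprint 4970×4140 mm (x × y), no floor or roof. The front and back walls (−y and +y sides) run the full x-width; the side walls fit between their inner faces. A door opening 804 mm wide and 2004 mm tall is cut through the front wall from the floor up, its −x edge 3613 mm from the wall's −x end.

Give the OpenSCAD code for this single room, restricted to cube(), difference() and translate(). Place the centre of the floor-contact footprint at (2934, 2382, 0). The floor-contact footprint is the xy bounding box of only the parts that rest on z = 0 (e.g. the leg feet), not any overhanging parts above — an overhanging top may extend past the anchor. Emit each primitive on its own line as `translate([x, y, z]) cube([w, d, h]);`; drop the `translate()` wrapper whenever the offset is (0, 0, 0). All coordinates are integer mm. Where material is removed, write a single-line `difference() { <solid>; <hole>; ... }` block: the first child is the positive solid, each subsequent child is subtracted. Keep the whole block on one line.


difference() { translate([449, 312, 0]) cube([4970, 140, 2650]); translate([4062, 312, 0]) cube([804, 140, 2004]); }
translate([449, 4312, 0]) cube([4970, 140, 2650]);
translate([449, 452, 0]) cube([140, 3860, 2650]);
translate([5279, 452, 0]) cube([140, 3860, 2650]);


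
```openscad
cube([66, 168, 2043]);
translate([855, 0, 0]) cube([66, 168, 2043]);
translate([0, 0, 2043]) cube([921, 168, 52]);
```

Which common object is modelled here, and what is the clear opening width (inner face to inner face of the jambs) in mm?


A door frame. The clear opening width is 789 mm.

Two 2043 mm tall posts with a header on top — a door frame. The left jamb is 66 mm wide at x = 0; the right jamb starts at x = 855. The clear opening is 855 − 66 = 789 mm.


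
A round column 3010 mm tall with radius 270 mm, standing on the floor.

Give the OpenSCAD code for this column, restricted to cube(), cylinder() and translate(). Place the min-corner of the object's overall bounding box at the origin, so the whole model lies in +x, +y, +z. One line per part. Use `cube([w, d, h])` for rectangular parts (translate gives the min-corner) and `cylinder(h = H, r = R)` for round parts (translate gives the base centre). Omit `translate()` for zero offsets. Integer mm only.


translate([270, 270, 0]) cylinder(h = 3010, r = 270);


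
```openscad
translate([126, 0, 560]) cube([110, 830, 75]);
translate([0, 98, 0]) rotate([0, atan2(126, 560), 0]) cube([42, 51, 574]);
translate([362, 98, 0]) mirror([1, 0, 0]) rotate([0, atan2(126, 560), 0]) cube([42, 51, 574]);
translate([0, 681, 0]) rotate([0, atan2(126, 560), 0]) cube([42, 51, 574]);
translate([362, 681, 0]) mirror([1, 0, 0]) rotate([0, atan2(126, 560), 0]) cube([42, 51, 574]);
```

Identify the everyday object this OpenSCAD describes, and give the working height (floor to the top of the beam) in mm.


A sawhorse. The overall height is 635 mm.

A beam across two mirrored pairs of raked legs — a sawhorse. The beam's underside is at z = 560 (matching the legs' vertical rise in atan2(126, 560)) and the beam is 75 mm tall, so its top is at 560 + 75 = 635 mm. The raked legs top out at the beam's underside, so that is the highest point.


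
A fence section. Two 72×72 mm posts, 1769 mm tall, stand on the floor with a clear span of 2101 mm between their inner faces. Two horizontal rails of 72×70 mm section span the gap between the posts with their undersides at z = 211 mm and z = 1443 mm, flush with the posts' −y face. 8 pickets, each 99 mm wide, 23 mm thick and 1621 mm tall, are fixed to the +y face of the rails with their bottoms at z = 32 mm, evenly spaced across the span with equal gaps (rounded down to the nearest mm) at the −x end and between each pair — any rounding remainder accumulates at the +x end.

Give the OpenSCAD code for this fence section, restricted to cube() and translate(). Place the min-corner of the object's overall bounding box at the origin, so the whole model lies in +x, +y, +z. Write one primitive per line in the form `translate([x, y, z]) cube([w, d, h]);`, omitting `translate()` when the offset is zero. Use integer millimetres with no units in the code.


cube([72, 72, 1769]);
translate([2173, 0, 0]) cube([72, 72, 1769]);
translate([72, 0, 211]) cube([2101, 72, 70]);
translate([72, 0, 1443]) cube([2101, 72, 70]);
translate([217, 72, 32]) cube([99, 23, 1621]);
translate([461, 72, 32]) cube([99, 23, 1621]);
translate([705, 72, 32]) cube([99, 23, 1621]);
translate([949, 72, 32]) cube([99, 23, 1621]);
translate([1193, 72, 32]) cube([99, 23, 1621]);
translate([1437, 72, 32]) cube([99, 23, 1621]);
translate([1681, 72, 32]) cube([99, 23, 1621]);
translate([1925, 72, 32]) cube([99, 23, 1621]);


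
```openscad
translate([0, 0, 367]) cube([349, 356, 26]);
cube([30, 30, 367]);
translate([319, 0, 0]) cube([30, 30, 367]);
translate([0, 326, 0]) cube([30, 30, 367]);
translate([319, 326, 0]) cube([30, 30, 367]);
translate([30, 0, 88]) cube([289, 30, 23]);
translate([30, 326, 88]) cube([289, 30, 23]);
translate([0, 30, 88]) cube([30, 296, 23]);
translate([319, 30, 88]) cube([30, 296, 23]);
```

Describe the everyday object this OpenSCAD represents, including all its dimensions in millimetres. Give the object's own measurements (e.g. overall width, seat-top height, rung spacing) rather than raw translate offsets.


A simple wooden stool: a rectangular seat 349 mm (x) by 356 mm (y), 26 mm thick, top face at z = 393 mm, on four square legs, each 30×30 mm in cross-section. The legs rest on z = 0, each flush with a corner of the seat. Four stretchers, 30 mm wide and 23 mm tall, connect adjacent legs with their undersides at z = 88 mm, each running between the inner faces of the legs it joins and aligned with the legs' outer faces on the other axis.


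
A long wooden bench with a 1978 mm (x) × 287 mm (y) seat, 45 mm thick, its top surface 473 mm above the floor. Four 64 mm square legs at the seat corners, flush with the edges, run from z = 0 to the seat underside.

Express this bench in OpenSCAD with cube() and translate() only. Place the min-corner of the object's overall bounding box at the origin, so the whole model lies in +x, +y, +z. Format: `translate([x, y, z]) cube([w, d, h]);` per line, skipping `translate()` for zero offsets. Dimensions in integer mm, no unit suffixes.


translate([0, 0, 428]) cube([1978, 287, 45]);
cube([64, 64, 428]);
translate([0, 223, 0]) cube([64, 64, 428]);
translate([1914, 0, 0]) cube([64, 64, 428]);
translate([1914, 223, 0]) cube([64, 64, 428]);


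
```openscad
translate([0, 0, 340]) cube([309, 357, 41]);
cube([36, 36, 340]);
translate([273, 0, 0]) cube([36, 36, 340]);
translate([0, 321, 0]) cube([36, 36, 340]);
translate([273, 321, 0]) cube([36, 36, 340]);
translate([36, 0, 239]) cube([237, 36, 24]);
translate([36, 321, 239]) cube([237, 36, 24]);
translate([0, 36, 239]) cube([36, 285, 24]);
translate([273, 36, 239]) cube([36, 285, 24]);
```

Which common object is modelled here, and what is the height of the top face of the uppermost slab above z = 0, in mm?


A stool. The seat height is 381 mm.

A 309×357×41 slab at z = 340 on four corner posts — a stool. The seat top is 340 + 41 = 381 mm.


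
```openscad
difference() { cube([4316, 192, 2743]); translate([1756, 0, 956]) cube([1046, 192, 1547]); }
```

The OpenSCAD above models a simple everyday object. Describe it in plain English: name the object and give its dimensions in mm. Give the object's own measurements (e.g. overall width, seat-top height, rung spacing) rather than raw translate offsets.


A wall 4316 mm long (x), 192 mm thick (y), 2743 mm tall, with a rectangular window opening cut through it. The opening is 1046 mm wide and 1547 mm tall; its sill is at z = 956 mm and its near (−x) edge is 1756 mm from the wall's −x end. The opening passes through the full wall thickness.


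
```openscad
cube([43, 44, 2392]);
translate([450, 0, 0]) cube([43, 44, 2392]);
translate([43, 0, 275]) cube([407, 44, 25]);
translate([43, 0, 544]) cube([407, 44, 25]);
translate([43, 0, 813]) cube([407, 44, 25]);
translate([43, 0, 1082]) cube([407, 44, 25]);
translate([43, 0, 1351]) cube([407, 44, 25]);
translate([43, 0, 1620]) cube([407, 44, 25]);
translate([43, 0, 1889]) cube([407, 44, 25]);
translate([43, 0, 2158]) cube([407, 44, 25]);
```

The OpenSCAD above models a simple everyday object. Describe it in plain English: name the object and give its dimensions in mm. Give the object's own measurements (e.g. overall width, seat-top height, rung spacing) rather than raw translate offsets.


A straight ladder. Two 43×44 mm vertical rails, 2392 mm tall, stand 493 mm apart (outside-to-outside) with their front faces coplanar on the −y side. 8 rungs, each 44 mm deep and 25 mm tall, span between the inner faces of the rails, front faces flush with the rails. The lowest rung's underside is at z = 275 mm and rungs are spaced 269 mm apart (underside to underside).


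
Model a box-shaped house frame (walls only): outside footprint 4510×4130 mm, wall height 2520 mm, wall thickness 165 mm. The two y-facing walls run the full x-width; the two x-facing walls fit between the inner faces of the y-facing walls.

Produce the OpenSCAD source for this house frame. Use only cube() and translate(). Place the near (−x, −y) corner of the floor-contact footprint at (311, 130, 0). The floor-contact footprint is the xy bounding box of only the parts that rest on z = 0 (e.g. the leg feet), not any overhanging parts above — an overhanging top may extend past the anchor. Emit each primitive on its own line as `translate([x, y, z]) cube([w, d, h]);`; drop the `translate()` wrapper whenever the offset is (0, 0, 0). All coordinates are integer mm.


translate([311, 130, 0]) cube([4510, 165, 2520]);
translate([311, 4095, 0]) cube([4510, 165, 2520]);
translate([311, 295, 0]) cube([165, 3800, 2520]);
translate([4656, 295, 0]) cube([165, 3800, 2520]);


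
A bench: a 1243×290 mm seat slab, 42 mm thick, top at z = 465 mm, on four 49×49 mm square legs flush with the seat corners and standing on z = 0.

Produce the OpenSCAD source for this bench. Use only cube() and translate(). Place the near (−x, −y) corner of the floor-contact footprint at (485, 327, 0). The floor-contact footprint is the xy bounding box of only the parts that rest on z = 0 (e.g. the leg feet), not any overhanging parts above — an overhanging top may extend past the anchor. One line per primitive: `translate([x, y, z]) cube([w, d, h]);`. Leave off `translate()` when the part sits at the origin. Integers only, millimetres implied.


translate([485, 327, 423]) cube([1243, 290, 42]);
translate([485, 327, 0]) cube([49, 49, 423]);
translate([485, 568, 0]) cube([49, 49, 423]);
translate([1679, 327, 0]) cube([49, 49, 423]);
translate([1679, 568, 0]) cube([49, 49, 423]);


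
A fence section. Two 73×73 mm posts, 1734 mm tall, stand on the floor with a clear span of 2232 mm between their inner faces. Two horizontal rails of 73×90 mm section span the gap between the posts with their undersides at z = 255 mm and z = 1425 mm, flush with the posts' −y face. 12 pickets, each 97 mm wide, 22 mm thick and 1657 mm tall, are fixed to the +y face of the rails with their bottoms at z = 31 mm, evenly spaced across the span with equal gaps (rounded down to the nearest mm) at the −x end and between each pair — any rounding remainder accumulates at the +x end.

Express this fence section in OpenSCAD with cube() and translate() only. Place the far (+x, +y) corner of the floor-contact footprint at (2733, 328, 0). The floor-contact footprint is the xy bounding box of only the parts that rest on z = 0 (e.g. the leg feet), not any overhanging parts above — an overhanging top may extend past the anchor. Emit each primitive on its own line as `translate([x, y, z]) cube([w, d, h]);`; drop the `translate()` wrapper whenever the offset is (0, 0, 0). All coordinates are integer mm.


translate([355, 255, 0]) cube([73, 73, 1734]);
translate([2660, 255, 0]) cube([73, 73, 1734]);
translate([428, 255, 255]) cube([2232, 73, 90]);
translate([428, 255, 1425]) cube([2232, 73, 90]);
translate([510, 328, 31]) cube([97, 22, 1657]);
translate([689, 328, 31]) cube([97, 22, 1657]);
translate([868, 328, 31]) cube([97, 22, 1657]);
translate([1047, 328, 31]) cube([97, 22, 1657]);
translate([1226, 328, 31]) cube([97, 22, 1657]);
translate([1405, 328, 31]) cube([97, 22, 1657]);
translate([1584, 328, 31]) cube([97, 22, 1657]);
translate([1763, 328, 31]) cube([97, 22, 1657]);
translate([1942, 328, 31]) cube([97, 22, 1657]);
translate([2121, 328, 31]) cube([97, 22, 1657]);
translate([2300, 328, 31]) cube([97, 22, 1657]);
translate([2479, 328, 31]) cube([97, 22, 1657]);


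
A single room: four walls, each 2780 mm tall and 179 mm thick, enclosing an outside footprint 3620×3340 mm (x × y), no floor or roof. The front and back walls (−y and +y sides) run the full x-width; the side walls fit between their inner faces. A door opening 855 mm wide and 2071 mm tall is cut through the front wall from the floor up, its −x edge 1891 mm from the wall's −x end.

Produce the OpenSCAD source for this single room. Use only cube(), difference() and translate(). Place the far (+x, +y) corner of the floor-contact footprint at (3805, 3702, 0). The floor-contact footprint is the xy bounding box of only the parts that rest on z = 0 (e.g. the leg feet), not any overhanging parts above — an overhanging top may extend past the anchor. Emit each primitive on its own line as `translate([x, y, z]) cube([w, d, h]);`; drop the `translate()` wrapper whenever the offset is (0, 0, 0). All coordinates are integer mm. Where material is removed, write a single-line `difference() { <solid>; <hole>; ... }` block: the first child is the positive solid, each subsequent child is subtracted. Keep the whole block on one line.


difference() { translate([185, 362, 0]) cube([3620, 179, 2780]); translate([2076, 362, 0]) cube([855, 179, 2071]); }
translate([185, 3523, 0]) cube([3620, 179, 2780]);
translate([185, 541, 0]) cube([179, 2982, 2780]);
translate([3626, 541, 0]) cube([179, 2982, 2780]);


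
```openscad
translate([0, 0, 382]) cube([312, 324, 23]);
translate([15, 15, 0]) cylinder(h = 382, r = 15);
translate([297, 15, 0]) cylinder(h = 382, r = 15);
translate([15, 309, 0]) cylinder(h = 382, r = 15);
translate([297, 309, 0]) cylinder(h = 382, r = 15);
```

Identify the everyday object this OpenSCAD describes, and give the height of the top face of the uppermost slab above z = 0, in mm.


A stool. The seat height is 405 mm.

A 312×324×23 slab at z = 382 on four corner cylinders — a stool. The seat top is 382 + 23 = 405 mm.


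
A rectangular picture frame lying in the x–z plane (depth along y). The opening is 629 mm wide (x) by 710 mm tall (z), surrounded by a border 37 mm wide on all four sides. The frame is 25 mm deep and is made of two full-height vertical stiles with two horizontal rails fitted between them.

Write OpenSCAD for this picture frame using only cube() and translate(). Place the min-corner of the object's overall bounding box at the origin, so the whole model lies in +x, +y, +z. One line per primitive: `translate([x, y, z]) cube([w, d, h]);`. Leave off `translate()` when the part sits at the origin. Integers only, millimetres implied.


cube([37, 25, 784]);
translate([666, 0, 0]) cube([37, 25, 784]);
translate([37, 0, 0]) cube([629, 25, 37]);
translate([37, 0, 747]) cube([629, 25, 37]);


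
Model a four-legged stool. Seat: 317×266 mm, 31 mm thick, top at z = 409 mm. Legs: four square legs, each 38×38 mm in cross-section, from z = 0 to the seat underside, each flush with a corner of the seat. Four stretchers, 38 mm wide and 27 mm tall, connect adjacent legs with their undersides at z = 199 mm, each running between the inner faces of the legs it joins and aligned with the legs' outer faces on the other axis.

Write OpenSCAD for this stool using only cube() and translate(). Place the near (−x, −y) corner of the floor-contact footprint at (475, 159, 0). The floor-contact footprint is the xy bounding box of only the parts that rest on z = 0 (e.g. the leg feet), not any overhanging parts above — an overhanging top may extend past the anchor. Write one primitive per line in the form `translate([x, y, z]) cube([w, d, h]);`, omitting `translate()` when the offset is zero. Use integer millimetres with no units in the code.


translate([475, 159, 378]) cube([317, 266, 31]);
translate([475, 159, 0]) cube([38, 38, 378]);
translate([754, 159, 0]) cube([38, 38, 378]);
translate([475, 387, 0]) cube([38, 38, 378]);
translate([754, 387, 0]) cube([38, 38, 378]);
translate([513, 159, 199]) cube([241, 38, 27]);
translate([513, 387, 199]) cube([241, 38, 27]);
translate([475, 197, 199]) cube([38, 190, 27]);
translate([754, 197, 199]) cube([38, 190, 27]);


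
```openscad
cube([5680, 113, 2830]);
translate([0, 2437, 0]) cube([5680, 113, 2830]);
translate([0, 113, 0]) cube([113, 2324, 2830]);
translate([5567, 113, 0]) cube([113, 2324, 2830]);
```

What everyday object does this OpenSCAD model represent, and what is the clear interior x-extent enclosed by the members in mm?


A house (or room) frame. The interior width is 5454 mm.

Four 2830 mm walls enclosing a rectangle with no floor or roof — a room or house frame. Outside width is 5680 mm and wall thickness is 113 mm, so the interior width is 5680 − 2 × 113 = 5454 mm.


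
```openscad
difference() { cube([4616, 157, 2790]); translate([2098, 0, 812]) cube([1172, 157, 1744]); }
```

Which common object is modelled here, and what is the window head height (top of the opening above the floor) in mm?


A wall with a window opening. The window head height is 2556 mm.

A wall with a rectangular opening subtracted — a window. Sill at z = 812, opening 1744 mm tall, so the head is at 812 + 1744 = 2556 mm.


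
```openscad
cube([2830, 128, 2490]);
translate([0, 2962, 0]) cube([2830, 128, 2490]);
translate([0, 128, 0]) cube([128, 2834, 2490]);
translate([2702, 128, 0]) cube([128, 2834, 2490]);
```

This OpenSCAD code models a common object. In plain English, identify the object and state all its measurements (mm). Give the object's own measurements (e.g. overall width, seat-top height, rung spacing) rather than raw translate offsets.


The wall frame of a small rectangular building: four walls, each 2490 mm tall and 128 mm thick, enclosing a footprint 2830 mm (x) by 3090 mm (y) outside-to-outside, with no floor or roof. The front and back walls (the −y and +y sides) span the full width; the two side walls fit between them.


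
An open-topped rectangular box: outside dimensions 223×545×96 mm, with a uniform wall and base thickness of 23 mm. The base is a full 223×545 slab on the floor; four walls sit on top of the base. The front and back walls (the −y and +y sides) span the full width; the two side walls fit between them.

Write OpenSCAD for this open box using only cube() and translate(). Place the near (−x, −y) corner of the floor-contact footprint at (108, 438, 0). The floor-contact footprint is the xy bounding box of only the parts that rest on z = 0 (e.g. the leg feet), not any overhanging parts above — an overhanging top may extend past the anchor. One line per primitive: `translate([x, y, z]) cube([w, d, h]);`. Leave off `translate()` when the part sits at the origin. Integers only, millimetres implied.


translate([108, 438, 0]) cube([223, 545, 23]);
translate([108, 438, 23]) cube([223, 23, 73]);
translate([108, 960, 23]) cube([223, 23, 73]);
translate([108, 461, 23]) cube([23, 499, 73]);
translate([308, 461, 23]) cube([23, 499, 73]);


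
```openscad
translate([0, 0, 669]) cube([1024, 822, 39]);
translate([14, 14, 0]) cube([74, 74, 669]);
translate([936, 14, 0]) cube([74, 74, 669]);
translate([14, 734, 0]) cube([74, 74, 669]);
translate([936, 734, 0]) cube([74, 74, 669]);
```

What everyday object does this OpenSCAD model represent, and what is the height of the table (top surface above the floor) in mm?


A table. The table height is 708 mm.

A 1024×822×39 slab sits at z = 669 on four 74 mm square posts — a table. The top surface is at 669 + 39 = 708 mm.


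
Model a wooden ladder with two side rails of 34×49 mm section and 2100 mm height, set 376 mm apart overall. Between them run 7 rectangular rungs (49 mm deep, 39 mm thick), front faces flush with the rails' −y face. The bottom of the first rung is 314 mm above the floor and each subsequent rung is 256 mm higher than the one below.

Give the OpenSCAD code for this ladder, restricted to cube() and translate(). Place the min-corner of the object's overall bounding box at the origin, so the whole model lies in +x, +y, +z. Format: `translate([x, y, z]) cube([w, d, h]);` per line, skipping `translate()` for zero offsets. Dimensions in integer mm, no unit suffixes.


// rung span = 376 - 2*34 = 308
// rung[k] z = 314 + k*256
cube([34, 49, 2100]);
translate([342, 0, 0]) cube([34, 49, 2100]);
translate([34, 0, 314]) cube([308, 49, 39]);
translate([34, 0, 570]) cube([308, 49, 39]);
translate([34, 0, 826]) cube([308, 49, 39]);
translate([34, 0, 1082]) cube([308, 49, 39]);
translate([34, 0, 1338]) cube([308, 49, 39]);
translate([34, 0, 1594]) cube([308, 49, 39]);
translate([34, 0, 1850]) cube([308, 49, 39]);


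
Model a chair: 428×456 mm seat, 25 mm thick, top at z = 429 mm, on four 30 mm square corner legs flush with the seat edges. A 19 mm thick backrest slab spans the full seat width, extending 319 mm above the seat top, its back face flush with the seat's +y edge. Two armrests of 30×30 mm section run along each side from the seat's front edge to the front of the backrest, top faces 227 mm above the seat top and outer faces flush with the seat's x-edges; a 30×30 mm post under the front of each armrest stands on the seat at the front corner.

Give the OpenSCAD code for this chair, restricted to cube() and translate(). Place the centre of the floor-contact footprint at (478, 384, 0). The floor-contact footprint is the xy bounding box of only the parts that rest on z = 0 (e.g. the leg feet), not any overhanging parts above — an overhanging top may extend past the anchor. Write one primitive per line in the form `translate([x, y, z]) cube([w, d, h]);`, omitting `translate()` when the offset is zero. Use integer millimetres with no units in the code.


translate([264, 156, 404]) cube([428, 456, 25]);
translate([264, 156, 0]) cube([30, 30, 404]);
translate([662, 156, 0]) cube([30, 30, 404]);
translate([264, 582, 0]) cube([30, 30, 404]);
translate([662, 582, 0]) cube([30, 30, 404]);
translate([264, 593, 429]) cube([428, 19, 319]);
translate([264, 156, 626]) cube([30, 437, 30]);
translate([662, 156, 626]) cube([30, 437, 30]);
translate([264, 156, 429]) cube([30, 30, 197]);
translate([662, 156, 429]) cube([30, 30, 197]);


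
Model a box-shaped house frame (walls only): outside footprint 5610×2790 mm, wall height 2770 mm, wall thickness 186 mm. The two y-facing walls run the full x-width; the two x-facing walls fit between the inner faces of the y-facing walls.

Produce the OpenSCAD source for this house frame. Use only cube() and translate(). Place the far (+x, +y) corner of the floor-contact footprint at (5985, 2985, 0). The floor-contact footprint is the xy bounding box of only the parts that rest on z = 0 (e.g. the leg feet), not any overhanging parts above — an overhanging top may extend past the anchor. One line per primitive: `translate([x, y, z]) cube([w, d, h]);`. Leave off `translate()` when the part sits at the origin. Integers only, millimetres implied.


translate([375, 195, 0]) cube([5610, 186, 2770]);
translate([375, 2799, 0]) cube([5610, 186, 2770]);
translate([375, 381, 0]) cube([186, 2418, 2770]);
translate([5799, 381, 0]) cube([186, 2418, 2770]);


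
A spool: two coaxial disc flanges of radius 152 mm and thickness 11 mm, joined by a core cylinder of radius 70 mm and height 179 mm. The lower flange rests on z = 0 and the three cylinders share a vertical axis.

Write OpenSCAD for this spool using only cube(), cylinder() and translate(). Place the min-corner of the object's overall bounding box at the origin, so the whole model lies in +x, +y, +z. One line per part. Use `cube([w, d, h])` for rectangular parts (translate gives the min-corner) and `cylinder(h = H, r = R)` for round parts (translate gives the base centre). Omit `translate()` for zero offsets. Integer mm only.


translate([152, 152, 0]) cylinder(h = 11, r = 152);
translate([152, 152, 11]) cylinder(h = 179, r = 70);
translate([152, 152, 190]) cylinder(h = 11, r = 152);


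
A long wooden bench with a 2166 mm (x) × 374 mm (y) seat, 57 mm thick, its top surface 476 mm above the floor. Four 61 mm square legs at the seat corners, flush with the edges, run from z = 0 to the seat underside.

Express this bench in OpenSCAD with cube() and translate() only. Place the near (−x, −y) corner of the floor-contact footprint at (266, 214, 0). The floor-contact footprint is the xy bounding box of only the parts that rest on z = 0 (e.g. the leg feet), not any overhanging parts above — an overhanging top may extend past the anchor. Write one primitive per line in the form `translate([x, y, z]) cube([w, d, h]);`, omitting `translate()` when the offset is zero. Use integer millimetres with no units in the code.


translate([266, 214, 419]) cube([2166, 374, 57]);
translate([266, 214, 0]) cube([61, 61, 419]);
translate([266, 527, 0]) cube([61, 61, 419]);
translate([2371, 214, 0]) cube([61, 61, 419]);
translate([2371, 527, 0]) cube([61, 61, 419]);


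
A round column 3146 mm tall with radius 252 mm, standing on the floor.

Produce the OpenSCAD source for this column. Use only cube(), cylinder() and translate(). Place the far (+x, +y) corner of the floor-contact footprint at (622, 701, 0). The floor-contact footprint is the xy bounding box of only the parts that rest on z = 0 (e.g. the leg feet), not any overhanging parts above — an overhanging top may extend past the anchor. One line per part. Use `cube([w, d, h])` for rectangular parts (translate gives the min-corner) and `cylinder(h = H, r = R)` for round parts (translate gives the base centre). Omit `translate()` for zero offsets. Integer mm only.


translate([370, 449, 0]) cylinder(h = 3146, r = 252);


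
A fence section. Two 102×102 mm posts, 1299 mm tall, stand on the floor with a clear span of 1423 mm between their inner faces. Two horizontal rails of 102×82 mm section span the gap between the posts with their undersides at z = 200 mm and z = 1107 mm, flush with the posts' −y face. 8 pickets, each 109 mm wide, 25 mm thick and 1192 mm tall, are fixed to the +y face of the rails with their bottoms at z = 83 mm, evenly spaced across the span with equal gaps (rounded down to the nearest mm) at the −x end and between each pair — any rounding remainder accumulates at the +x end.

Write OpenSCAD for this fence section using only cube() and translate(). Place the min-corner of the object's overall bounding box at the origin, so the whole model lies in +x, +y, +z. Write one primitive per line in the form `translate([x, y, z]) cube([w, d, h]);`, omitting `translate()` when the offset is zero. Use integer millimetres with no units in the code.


cube([102, 102, 1299]);
translate([1525, 0, 0]) cube([102, 102, 1299]);
translate([102, 0, 200]) cube([1423, 102, 82]);
translate([102, 0, 1107]) cube([1423, 102, 82]);
translate([163, 102, 83]) cube([109, 25, 1192]);
translate([333, 102, 83]) cube([109, 25, 1192]);
translate([503, 102, 83]) cube([109, 25, 1192]);
translate([673, 102, 83]) cube([109, 25, 1192]);
translate([843, 102, 83]) cube([109, 25, 1192]);
translate([1013, 102, 83]) cube([109, 25, 1192]);
translate([1183, 102, 83]) cube([109, 25, 1192]);
translate([1353, 102, 83]) cube([109, 25, 1192]);


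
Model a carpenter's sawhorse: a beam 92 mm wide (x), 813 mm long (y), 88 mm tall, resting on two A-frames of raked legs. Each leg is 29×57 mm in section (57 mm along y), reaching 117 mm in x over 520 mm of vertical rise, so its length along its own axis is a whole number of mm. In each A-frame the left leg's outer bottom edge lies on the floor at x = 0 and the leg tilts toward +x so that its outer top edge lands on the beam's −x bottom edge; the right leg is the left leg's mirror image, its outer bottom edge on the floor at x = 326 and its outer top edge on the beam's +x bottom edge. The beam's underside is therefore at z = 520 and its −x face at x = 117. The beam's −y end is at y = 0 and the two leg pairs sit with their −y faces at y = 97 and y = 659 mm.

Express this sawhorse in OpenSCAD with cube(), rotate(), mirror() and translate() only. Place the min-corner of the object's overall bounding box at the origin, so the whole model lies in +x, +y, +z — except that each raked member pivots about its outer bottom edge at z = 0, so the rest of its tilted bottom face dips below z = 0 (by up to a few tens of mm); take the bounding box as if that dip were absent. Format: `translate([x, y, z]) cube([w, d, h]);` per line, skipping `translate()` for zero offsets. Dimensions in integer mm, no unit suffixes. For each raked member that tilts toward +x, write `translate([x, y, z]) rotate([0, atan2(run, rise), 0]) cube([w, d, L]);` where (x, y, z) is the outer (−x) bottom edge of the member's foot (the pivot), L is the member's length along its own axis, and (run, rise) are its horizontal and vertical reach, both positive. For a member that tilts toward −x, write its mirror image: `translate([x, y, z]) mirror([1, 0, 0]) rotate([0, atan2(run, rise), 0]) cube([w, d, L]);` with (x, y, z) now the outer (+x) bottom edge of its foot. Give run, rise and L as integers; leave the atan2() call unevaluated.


translate([117, 0, 520]) cube([92, 813, 88]);
translate([0, 97, 0]) rotate([0, atan2(117, 520), 0]) cube([29, 57, 533]);
translate([326, 97, 0]) mirror([1, 0, 0]) rotate([0, atan2(117, 520), 0]) cube([29, 57, 533]);
translate([0, 659, 0]) rotate([0, atan2(117, 520), 0]) cube([29, 57, 533]);
translate([326, 659, 0]) mirror([1, 0, 0]) rotate([0, atan2(117, 520), 0]) cube([29, 57, 533]);


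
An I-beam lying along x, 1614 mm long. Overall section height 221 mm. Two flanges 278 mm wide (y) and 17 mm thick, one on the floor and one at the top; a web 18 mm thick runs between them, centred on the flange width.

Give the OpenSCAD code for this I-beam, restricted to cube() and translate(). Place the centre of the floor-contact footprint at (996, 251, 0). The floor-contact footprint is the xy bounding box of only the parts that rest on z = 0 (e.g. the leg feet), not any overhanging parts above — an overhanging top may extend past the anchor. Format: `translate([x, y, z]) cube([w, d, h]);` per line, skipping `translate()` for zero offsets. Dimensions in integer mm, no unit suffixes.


translate([189, 112, 0]) cube([1614, 278, 17]);
translate([189, 242, 17]) cube([1614, 18, 187]);
translate([189, 112, 204]) cube([1614, 278, 17]);


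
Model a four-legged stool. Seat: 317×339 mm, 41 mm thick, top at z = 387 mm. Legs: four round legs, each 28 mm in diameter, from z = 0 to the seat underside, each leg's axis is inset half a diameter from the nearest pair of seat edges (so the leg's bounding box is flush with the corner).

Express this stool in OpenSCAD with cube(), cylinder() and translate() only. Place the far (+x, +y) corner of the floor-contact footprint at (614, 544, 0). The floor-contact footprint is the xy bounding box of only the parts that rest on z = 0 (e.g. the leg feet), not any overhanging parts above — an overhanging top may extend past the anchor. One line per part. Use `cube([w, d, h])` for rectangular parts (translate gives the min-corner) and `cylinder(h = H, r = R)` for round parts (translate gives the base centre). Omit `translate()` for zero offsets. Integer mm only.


// leg_h = 387 - 41 = 346
translate([297, 205, 346]) cube([317, 339, 41]);
translate([311, 219, 0]) cylinder(h = 346, r = 14);
translate([600, 219, 0]) cylinder(h = 346, r = 14);
translate([311, 530, 0]) cylinder(h = 346, r = 14);
translate([600, 530, 0]) cylinder(h = 346, r = 14);


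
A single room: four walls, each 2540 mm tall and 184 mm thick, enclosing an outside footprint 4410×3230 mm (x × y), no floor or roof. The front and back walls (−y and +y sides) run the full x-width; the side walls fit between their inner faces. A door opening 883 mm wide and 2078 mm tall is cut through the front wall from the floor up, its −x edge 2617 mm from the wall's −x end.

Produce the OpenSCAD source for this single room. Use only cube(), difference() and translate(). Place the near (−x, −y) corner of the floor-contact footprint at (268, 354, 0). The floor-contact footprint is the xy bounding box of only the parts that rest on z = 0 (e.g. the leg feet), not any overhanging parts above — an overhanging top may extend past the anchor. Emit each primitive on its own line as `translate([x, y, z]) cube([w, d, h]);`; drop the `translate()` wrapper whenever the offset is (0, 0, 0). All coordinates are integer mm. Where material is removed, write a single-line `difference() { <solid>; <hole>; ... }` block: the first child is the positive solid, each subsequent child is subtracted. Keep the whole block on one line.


difference() { translate([268, 354, 0]) cube([4410, 184, 2540]); translate([2885, 354, 0]) cube([883, 184, 2078]); }
translate([268, 3400, 0]) cube([4410, 184, 2540]);
translate([268, 538, 0]) cube([184, 2862, 2540]);
translate([4494, 538, 0]) cube([184, 2862, 2540]);


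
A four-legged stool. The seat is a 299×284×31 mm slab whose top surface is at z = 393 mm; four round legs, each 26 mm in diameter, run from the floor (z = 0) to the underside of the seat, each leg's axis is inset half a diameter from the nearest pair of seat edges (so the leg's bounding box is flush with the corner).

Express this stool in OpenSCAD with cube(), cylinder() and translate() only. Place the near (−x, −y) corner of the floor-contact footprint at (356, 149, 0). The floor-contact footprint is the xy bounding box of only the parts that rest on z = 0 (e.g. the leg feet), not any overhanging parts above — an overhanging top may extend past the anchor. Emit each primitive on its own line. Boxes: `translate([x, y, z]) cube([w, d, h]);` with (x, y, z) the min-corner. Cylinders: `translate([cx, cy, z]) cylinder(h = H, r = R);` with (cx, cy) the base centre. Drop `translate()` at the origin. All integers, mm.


// leg_h = 393 - 31 = 362
translate([356, 149, 362]) cube([299, 284, 31]);
translate([369, 162, 0]) cylinder(h = 362, r = 13);
translate([642, 162, 0]) cylinder(h = 362, r = 13);
translate([369, 420, 0]) cylinder(h = 362, r = 13);
translate([642, 420, 0]) cylinder(h = 362, r = 13);


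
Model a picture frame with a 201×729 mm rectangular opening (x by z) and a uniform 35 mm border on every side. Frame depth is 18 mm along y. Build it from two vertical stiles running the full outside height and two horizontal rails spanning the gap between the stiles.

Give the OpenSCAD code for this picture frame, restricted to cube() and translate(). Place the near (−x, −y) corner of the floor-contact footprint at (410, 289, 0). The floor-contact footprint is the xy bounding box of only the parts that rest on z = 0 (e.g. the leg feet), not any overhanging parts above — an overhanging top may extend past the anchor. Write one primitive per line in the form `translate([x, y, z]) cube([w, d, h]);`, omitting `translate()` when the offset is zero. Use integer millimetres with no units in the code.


translate([410, 289, 0]) cube([35, 18, 799]);
translate([646, 289, 0]) cube([35, 18, 799]);
translate([445, 289, 0]) cube([201, 18, 35]);
translate([445, 289, 764]) cube([201, 18, 35]);


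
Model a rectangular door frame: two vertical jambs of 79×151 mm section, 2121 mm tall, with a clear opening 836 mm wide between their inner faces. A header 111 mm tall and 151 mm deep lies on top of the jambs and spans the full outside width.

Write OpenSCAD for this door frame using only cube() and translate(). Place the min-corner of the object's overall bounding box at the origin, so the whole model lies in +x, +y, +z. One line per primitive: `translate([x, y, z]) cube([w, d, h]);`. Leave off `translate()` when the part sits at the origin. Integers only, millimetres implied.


cube([79, 151, 2121]);
translate([915, 0, 0]) cube([79, 151, 2121]);
translate([0, 0, 2121]) cube([994, 151, 111]);


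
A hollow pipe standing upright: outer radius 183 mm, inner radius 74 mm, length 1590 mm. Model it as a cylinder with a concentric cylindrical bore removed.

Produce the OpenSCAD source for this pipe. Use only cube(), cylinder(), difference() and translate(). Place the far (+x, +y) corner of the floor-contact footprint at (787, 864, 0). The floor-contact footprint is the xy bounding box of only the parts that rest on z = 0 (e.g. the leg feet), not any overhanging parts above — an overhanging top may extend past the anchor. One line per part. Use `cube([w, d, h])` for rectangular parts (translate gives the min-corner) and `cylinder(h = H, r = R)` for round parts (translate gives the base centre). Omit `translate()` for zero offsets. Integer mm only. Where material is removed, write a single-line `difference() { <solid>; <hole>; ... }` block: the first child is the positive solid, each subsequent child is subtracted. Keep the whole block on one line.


difference() { translate([604, 681, 0]) cylinder(h = 1590, r = 183); translate([604, 681, 0]) cylinder(h = 1590, r = 74); }


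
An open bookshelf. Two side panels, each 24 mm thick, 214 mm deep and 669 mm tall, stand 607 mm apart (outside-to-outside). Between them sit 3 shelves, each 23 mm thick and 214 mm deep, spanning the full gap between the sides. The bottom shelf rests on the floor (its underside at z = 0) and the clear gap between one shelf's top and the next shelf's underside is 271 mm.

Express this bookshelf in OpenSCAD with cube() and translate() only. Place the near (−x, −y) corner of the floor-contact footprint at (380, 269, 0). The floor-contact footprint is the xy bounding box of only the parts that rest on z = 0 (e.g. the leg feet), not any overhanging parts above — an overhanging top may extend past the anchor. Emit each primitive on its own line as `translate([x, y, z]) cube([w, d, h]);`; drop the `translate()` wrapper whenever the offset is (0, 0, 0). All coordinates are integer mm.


translate([380, 269, 0]) cube([24, 214, 669]);
translate([963, 269, 0]) cube([24, 214, 669]);
translate([404, 269, 0]) cube([559, 214, 23]);
translate([404, 269, 294]) cube([559, 214, 23]);
translate([404, 269, 588]) cube([559, 214, 23]);


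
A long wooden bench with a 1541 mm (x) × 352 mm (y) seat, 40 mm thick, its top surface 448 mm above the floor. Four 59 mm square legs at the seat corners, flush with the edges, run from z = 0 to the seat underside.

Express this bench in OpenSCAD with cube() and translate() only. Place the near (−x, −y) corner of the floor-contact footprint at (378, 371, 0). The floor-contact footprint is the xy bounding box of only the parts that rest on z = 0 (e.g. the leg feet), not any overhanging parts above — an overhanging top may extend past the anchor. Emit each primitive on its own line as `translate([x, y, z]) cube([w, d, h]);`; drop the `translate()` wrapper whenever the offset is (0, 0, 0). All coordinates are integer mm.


translate([378, 371, 408]) cube([1541, 352, 40]);
translate([378, 371, 0]) cube([59, 59, 408]);
translate([378, 664, 0]) cube([59, 59, 408]);
translate([1860, 371, 0]) cube([59, 59, 408]);
translate([1860, 664, 0]) cube([59, 59, 408]);
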